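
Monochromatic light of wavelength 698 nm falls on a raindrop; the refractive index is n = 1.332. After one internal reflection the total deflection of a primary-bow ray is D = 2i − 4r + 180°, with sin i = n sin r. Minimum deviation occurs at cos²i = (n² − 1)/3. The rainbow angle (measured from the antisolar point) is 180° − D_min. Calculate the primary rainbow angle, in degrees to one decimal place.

cos²i = (1.77422 − 1)/3 = 0.25807; i = arccos(0.50801) = 59.469°.
sin r = sin 59.469°/1.332 = 0.64666; r = 40.290°.
D_min = 2·59.469° − 4·40.290° + 180° = 137.776°.
Rainbow angle = 180° − D_min = 42.224°.

42.2°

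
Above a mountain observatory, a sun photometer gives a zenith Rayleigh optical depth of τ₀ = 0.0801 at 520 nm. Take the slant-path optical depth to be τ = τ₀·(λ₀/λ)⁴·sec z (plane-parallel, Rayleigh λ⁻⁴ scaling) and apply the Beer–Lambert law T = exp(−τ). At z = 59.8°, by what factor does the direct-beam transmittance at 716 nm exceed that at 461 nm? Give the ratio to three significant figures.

1.24

Airmass: sec 59.8° = 1.9880.
τ(716 nm) = 0.0801 × (520/716)⁴ × 1.9880 = 0.0801 × 0.2782 × 1.9880 = 0.0443.
τ(461 nm) = 0.0801 × (520/461)⁴ × 1.9880 = 0.0801 × 1.6189 × 1.9880 = 0.2578.
T(716)/T(461) = exp(τ_B − τ_A) = exp(0.2135) = 1.2380.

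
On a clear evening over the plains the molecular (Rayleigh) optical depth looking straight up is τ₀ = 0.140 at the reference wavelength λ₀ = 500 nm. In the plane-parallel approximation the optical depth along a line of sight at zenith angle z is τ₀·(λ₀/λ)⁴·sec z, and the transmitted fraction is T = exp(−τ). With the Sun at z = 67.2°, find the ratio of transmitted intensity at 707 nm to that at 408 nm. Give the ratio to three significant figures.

2.06

Airmass: sec 67.2° = 2.5805.
τ(707 nm) = 0.140 × (500/707)⁴ × 2.5805 = 0.140 × 0.2502 × 2.5805 = 0.0904.
τ(408 nm) = 0.140 × (500/408)⁴ × 2.5805 = 0.140 × 2.2555 × 2.5805 = 0.8149.
T(707)/T(408) = exp(τ_B − τ_A) = exp(0.7245) = 2.0637.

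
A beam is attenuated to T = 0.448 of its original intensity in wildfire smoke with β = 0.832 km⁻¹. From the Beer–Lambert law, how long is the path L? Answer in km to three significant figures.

Beer–Lambert: T = exp(−βL) ⇒ L = −ln(T)/β = −ln(0.448)/0.832 = 0.8030/0.832 = 0.9651 km.

0.965 km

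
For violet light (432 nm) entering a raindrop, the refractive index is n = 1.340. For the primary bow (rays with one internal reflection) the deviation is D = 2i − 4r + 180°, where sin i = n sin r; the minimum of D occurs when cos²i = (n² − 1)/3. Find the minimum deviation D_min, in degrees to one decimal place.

138.9°

cos²i = (1.79560 − 1)/3 = 0.26520; i = arccos(0.51498) = 59.004°.
sin r = sin 59.004°/1.340 = 0.63971; r = 39.770°.
D_min = 2·59.004° − 4·39.770° + 180° = 138.929°.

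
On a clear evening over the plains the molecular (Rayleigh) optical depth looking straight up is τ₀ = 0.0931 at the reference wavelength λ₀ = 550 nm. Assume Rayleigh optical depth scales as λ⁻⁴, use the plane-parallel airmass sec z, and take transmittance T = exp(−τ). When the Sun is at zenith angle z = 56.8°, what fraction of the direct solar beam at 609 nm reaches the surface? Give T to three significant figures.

sec 56.8° = 1.8263.
τ = 0.0931 × (550/609)⁴ × 1.8263 = 0.0931 × 0.6652 × 1.8263 = 0.1131.
T = exp(−0.1131) = 0.8931.

0.893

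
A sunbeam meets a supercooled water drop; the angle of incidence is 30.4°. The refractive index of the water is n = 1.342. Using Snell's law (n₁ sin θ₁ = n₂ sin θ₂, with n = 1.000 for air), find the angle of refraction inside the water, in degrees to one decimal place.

22.2°

Snell: sin θ_r = sin θ_i / n = sin 30.4° / 1.342 = 0.5060 / 1.342 = 0.3771.
θ_r = arcsin(0.3771) = 22.15°.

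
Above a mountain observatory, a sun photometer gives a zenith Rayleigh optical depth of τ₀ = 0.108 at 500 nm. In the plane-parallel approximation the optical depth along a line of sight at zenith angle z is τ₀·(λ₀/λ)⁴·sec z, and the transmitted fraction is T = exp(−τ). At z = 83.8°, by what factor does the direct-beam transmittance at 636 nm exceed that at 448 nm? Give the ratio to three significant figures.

3.22

Airmass: sec 83.8° = 9.2593.
τ(636 nm) = 0.108 × (500/636)⁴ × 9.2593 = 0.108 × 0.3820 × 9.2593 = 0.3820.
τ(448 nm) = 0.108 × (500/448)⁴ × 9.2593 = 0.108 × 1.5516 × 9.2593 = 1.5516.
T(636)/T(448) = exp(τ_B − τ_A) = exp(1.1696) = 3.2206.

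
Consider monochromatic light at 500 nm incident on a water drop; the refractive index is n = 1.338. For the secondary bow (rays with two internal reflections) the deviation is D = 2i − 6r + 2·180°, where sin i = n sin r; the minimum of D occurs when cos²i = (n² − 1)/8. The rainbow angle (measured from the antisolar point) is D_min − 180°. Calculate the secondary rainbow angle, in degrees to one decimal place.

cos²i = (1.79024 − 1)/8 = 0.09878; i = arccos(0.31429) = 71.682°.
sin r = sin 71.682°/1.338 = 0.70951; r = 45.195°.
D_min = 2·71.682° − 6·45.195° + 360° = 232.193°.
Rainbow angle = D_min − 180° = 52.193°.

52.2°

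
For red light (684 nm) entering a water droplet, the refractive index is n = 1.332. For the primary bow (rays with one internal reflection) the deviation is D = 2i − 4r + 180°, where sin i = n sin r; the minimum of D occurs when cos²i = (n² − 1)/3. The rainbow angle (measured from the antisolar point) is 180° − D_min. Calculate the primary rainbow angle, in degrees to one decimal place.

cos²i = (1.77422 − 1)/3 = 0.25807; i = arccos(0.50801) = 59.469°.
sin r = sin 59.469°/1.332 = 0.64666; r = 40.290°.
D_min = 2·59.469° − 4·40.290° + 180° = 137.776°.
Rainbow angle = 180° − D_min = 42.224°.

42.2°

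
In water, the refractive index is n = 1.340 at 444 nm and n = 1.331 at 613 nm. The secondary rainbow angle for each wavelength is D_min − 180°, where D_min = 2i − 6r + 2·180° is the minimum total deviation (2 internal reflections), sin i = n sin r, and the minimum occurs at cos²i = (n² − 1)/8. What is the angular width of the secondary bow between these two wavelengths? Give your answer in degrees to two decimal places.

2.34°

At 444 nm (n = 1.340): cos²i = 0.09945 → i = 71.618°, r = 45.088°, D_min = 232.709°, rainbow angle = 52.709°.
At 613 nm (n = 1.331): cos²i = 0.09645 → i = 71.907°, r = 45.575°, D_min = 230.365°, rainbow angle = 50.365°.
Angular width = |52.709° − 50.365°| = 2.344°.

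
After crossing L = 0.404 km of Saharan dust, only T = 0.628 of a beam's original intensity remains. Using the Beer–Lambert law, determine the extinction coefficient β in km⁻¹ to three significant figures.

Beer–Lambert: T = exp(−βL) ⇒ β = −ln(T)/L = −ln(0.628)/0.404 = 0.4652/0.404 = 1.152 km⁻¹.

1.15 km⁻¹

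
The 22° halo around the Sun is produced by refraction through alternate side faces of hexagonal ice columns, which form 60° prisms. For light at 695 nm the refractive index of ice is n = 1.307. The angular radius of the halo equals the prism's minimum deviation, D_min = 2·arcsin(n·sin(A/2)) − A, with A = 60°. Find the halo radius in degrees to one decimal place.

21.6°

n·sin(A/2) = 1.307 × sin 30° = 1.307 × 0.5000 = 0.6535.
D_min = 2·arcsin(0.6535) − 60° = 2 × 40.806° − 60° = 21.612°.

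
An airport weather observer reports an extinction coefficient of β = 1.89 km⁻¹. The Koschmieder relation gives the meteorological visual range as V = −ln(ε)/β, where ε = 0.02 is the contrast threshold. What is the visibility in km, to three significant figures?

2.07 km

V = −ln(0.02) / 1.89 = 3.912 / 1.89 = 2.0699 km.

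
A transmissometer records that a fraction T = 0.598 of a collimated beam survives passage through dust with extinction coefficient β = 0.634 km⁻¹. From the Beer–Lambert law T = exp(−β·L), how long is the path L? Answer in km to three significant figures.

0.811 km

Beer–Lambert: T = exp(−βL) ⇒ L = −ln(T)/β = −ln(0.598)/0.634 = 0.5142/0.634 = 0.811 km.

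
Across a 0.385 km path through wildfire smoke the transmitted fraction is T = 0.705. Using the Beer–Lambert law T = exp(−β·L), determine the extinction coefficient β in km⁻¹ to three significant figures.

0.908 km⁻¹

Beer–Lambert: T = exp(−βL) ⇒ β = −ln(T)/L = −ln(0.705)/0.385 = 0.3496/0.385 = 0.9079 km⁻¹.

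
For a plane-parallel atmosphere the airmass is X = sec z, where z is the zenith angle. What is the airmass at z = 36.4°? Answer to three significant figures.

1.24

X = sec z = 1/cos 36.4° = 1/0.8049 = 1.2424.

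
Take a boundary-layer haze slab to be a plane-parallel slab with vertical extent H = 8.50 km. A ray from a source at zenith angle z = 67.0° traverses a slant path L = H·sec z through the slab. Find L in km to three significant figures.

sec z = 1/cos 67.0° = 2.5593.
L = 8.50 × 2.5593 = 21.754 km.

21.8 km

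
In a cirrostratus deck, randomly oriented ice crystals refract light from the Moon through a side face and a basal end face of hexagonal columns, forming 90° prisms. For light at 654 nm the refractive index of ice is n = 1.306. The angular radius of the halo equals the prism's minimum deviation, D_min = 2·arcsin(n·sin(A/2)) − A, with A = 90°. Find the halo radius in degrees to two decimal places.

44.88°

n·sin(A/2) = 1.306 × sin 45° = 1.306 × 0.7071 = 0.9235.
D_min = 2·arcsin(0.9235) − 90° = 2 × 67.440° − 90° = 44.881°.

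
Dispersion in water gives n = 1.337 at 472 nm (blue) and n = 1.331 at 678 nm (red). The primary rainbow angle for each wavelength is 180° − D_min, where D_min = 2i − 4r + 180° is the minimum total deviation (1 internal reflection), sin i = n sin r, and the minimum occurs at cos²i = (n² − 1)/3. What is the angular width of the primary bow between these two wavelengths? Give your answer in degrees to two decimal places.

0.87°

At 472 nm (n = 1.337): cos²i = 0.26252 → i = 59.178°, r = 39.964°, D_min = 138.500°, rainbow angle = 41.500°.
At 678 nm (n = 1.331): cos²i = 0.25719 → i = 59.527°, r = 40.356°, D_min = 137.630°, rainbow angle = 42.370°.
Angular width = |41.500° − 42.370°| = 0.870°.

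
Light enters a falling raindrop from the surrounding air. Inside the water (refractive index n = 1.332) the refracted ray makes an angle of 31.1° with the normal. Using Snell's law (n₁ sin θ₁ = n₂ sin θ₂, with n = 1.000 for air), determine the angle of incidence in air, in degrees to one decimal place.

Snell: sin θ_i = n · sin θ_r = 1.332 × sin 31.1° = 1.332 × 0.5165 = 0.6880.
θ_i = arcsin(0.6880) = 43.47°.

43.5°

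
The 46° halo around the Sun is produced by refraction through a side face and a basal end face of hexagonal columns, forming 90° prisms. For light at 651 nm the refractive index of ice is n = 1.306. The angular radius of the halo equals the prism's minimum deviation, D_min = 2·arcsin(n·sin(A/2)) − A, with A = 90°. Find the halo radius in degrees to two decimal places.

n·sin(A/2) = 1.306 × sin 45° = 1.306 × 0.7071 = 0.9235.
D_min = 2·arcsin(0.9235) − 90° = 2 × 67.440° − 90° = 44.881°.

44.88°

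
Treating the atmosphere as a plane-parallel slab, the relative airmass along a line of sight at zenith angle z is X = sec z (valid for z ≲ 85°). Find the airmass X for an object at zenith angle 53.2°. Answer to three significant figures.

1.67

X = sec z = 1/cos 53.2° = 1/0.5990 = 1.6694.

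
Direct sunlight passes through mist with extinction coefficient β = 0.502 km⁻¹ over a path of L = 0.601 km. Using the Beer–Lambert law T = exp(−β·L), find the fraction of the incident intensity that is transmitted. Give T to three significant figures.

τ = β·L = 0.502 × 0.601 = 0.3017.
T = exp(−0.3017) = 0.7396.

0.740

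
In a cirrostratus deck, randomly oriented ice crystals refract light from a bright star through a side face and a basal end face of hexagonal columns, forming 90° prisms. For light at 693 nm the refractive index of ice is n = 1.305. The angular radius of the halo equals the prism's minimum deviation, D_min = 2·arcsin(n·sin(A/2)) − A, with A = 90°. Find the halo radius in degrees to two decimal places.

n·sin(A/2) = 1.305 × sin 45° = 1.305 × 0.7071 = 0.9228.
D_min = 2·arcsin(0.9228) − 90° = 2 × 67.335° − 90° = 44.670°.

44.67°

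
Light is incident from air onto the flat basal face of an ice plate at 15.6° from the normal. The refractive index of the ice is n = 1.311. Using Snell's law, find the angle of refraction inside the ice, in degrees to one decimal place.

11.8°

Snell: sin θ_r = sin θ_i / n = sin 15.6° / 1.311 = 0.2689 / 1.311 = 0.2051.
θ_r = arcsin(0.2051) = 11.84°.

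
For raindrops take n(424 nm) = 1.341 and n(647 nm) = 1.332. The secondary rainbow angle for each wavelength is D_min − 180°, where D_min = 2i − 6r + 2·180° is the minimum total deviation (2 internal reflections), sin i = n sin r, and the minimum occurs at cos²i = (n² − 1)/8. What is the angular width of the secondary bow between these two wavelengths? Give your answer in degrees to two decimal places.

At 424 nm (n = 1.341): cos²i = 0.09979 → i = 71.586°, r = 45.034°, D_min = 232.966°, rainbow angle = 52.966°.
At 647 nm (n = 1.332): cos²i = 0.09678 → i = 71.875°, r = 45.520°, D_min = 230.628°, rainbow angle = 50.628°.
Angular width = |52.966° − 50.628°| = 2.337°.

2.34°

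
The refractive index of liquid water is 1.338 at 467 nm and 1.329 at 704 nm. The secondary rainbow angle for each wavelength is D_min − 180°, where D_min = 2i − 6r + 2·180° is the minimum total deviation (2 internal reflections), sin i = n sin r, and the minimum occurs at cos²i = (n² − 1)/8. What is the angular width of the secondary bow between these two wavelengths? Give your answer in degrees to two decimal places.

At 467 nm (n = 1.338): cos²i = 0.09878 → i = 71.682°, r = 45.195°, D_min = 232.193°, rainbow angle = 52.193°.
At 704 nm (n = 1.329): cos²i = 0.09578 → i = 71.972°, r = 45.685°, D_min = 229.837°, rainbow angle = 49.837°.
Angular width = |52.193° − 49.837°| = 2.356°.

2.36°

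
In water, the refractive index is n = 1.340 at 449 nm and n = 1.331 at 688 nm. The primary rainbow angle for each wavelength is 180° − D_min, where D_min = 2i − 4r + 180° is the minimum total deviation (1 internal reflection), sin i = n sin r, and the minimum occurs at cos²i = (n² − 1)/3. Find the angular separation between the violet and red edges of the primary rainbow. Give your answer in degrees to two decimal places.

At 449 nm (n = 1.340): cos²i = 0.26520 → i = 59.004°, r = 39.770°, D_min = 138.929°, rainbow angle = 41.071°.
At 688 nm (n = 1.331): cos²i = 0.25719 → i = 59.527°, r = 40.356°, D_min = 137.630°, rainbow angle = 42.370°.
Angular width = |41.071° − 42.370°| = 1.299°.

1.30°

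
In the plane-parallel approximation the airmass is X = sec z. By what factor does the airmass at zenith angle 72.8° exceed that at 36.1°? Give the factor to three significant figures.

2.73

X(72.8°)/X(36.1°) = sec 72.8° / sec 36.1° = cos 36.1° / cos 72.8° = 0.8080/0.2957 = 2.7324.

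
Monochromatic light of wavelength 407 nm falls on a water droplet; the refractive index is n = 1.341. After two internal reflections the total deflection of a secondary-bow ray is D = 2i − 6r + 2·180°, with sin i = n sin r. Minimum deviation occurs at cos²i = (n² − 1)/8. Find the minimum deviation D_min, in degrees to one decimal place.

cos²i = (1.79828 − 1)/8 = 0.09979; i = arccos(0.31589) = 71.586°.
sin r = sin 71.586°/1.341 = 0.70753; r = 45.034°.
D_min = 2·71.586° − 6·45.034° + 360° = 232.966°.

233.0°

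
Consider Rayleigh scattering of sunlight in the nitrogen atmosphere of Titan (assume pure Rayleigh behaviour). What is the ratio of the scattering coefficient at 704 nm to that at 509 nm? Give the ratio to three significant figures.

0.273

Rayleigh scattering ∝ λ⁻⁴, so the ratio of coefficients is the inverse fourth power of the wavelength ratio.
σ(704)/σ(509) = (509/704)⁴ = (0.7230)⁴ = 0.2733.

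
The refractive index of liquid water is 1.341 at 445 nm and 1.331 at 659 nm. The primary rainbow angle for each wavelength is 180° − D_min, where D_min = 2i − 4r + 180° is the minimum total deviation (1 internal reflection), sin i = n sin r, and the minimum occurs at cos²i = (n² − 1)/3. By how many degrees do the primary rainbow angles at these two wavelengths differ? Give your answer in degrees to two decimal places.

At 445 nm (n = 1.341): cos²i = 0.26609 → i = 58.946°, r = 39.705°, D_min = 139.071°, rainbow angle = 40.929°.
At 659 nm (n = 1.331): cos²i = 0.25719 → i = 59.527°, r = 40.356°, D_min = 137.630°, rainbow angle = 42.370°.
Angular width = |40.929° − 42.370°| = 1.441°.

1.44°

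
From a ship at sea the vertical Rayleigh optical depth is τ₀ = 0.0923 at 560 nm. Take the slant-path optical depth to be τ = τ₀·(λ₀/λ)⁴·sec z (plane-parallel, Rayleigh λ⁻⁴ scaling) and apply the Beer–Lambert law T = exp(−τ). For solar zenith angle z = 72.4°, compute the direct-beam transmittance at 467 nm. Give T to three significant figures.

0.532

sec 72.4° = 3.3072.
τ = 0.0923 × (560/467)⁴ × 3.3072 = 0.0923 × 2.0677 × 3.3072 = 0.6312.
T = exp(−0.6312) = 0.5320.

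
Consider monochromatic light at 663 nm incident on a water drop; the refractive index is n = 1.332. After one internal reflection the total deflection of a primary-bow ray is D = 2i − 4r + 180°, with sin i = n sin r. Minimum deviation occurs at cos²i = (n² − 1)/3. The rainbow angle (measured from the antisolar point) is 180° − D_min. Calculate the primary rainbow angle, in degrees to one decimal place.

42.2°

cos²i = (1.77422 − 1)/3 = 0.25807; i = arccos(0.50801) = 59.469°.
sin r = sin 59.469°/1.332 = 0.64666; r = 40.290°.
D_min = 2·59.469° − 4·40.290° + 180° = 137.776°.
Rainbow angle = 180° − D_min = 42.224°.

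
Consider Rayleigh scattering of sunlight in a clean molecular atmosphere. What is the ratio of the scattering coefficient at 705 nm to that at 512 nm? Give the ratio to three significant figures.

Rayleigh scattering ∝ λ⁻⁴, so the ratio of coefficients is the inverse fourth power of the wavelength ratio.
σ(705)/σ(512) = (512/705)⁴ = (0.7262)⁴ = 0.2782.

0.278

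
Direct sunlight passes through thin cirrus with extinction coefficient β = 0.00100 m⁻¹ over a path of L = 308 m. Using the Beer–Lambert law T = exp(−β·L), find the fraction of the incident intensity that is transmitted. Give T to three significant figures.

0.735

τ = β·L = 0.00100 × 308 = 0.3080.
T = exp(−0.3080) = 0.7349.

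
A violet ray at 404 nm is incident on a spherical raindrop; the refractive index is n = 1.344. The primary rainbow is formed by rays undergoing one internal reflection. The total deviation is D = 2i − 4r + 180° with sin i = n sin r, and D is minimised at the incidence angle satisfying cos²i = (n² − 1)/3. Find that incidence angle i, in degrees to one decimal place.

58.8°

cos²i = (1.344² − 1)/3 = (1.80634 − 1)/3 = 0.26878.
cos i = 0.51844, so i = 58.772°.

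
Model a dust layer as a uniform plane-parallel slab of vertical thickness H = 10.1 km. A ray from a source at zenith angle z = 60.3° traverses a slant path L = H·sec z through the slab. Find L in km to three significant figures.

sec z = 1/cos 60.3° = 2.0183.
L = 10.1 × 2.0183 = 20.385 km.

20.4 km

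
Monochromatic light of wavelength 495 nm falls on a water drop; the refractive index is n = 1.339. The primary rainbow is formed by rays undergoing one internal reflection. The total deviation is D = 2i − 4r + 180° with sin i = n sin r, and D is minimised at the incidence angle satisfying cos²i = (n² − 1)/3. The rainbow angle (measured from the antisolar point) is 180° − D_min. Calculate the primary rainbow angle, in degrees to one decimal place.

cos²i = (1.79292 − 1)/3 = 0.26431; i = arccos(0.51411) = 59.062°.
sin r = sin 59.062°/1.339 = 0.64057; r = 39.834°.
D_min = 2·59.062° − 4·39.834° + 180° = 138.786°.
Rainbow angle = 180° − D_min = 41.214°.

41.2°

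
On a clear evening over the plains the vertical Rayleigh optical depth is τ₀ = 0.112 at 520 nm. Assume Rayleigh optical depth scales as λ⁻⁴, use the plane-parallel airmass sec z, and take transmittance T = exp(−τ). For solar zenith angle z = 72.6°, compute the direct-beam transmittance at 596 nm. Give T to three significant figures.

sec 72.6° = 3.3440.
τ = 0.112 × (520/596)⁴ × 3.3440 = 0.112 × 0.5795 × 3.3440 = 0.2170.
T = exp(−0.2170) = 0.8049.

0.805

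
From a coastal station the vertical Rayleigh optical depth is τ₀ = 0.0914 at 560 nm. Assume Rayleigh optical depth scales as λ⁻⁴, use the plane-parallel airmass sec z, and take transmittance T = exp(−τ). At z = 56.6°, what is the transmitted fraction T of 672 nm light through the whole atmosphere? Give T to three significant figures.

0.923

sec 56.6° = 1.8166.
τ = 0.0914 × (560/672)⁴ × 1.8166 = 0.0914 × 0.4823 × 1.8166 = 0.0801.
T = exp(−0.0801) = 0.9231.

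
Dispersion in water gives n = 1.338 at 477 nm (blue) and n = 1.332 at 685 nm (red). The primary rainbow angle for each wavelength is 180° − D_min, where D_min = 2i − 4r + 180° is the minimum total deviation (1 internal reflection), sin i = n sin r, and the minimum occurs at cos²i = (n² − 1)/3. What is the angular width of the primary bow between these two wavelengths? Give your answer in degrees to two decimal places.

At 477 nm (n = 1.338): cos²i = 0.26341 → i = 59.120°, r = 39.899°, D_min = 138.643°, rainbow angle = 41.357°.
At 685 nm (n = 1.332): cos²i = 0.25807 → i = 59.469°, r = 40.290°, D_min = 137.776°, rainbow angle = 42.224°.
Angular width = |41.357° − 42.224°| = 0.867°.

0.87°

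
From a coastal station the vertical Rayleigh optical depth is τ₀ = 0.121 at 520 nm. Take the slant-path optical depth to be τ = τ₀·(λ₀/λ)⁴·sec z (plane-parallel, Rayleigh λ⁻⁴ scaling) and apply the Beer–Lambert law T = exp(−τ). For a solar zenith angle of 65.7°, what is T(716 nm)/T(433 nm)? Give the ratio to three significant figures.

Airmass: sec 65.7° = 2.4300.
τ(716 nm) = 0.121 × (520/716)⁴ × 2.4300 = 0.121 × 0.2782 × 2.4300 = 0.0818.
τ(433 nm) = 0.121 × (520/433)⁴ × 2.4300 = 0.121 × 2.0800 × 2.4300 = 0.6116.
T(716)/T(433) = exp(τ_B − τ_A) = exp(0.5298) = 1.6986.

1.70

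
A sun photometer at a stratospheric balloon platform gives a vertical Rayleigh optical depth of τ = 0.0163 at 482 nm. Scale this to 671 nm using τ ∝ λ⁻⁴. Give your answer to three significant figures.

0.00434

τ(671 nm) = τ(482 nm) × (482/671)⁴ = 0.0163 × (0.7183)⁴ = 0.0163 × 0.2663 = 0.0043.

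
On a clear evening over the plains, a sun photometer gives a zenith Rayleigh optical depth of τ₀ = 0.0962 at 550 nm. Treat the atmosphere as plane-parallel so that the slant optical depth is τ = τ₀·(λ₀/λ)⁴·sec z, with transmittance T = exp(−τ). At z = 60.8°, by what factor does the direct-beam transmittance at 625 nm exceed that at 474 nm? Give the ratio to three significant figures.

Airmass: sec 60.8° = 2.0498.
τ(625 nm) = 0.0962 × (550/625)⁴ × 2.0498 = 0.0962 × 0.5997 × 2.0498 = 0.1183.
τ(474 nm) = 0.0962 × (550/474)⁴ × 2.0498 = 0.0962 × 1.8127 × 2.0498 = 0.3575.
T(625)/T(474) = exp(τ_B − τ_A) = exp(0.2392) = 1.2702.

1.27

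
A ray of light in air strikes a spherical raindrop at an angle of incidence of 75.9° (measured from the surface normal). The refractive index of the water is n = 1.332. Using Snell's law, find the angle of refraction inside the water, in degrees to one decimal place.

Snell: sin θ_r = sin θ_i / n = sin 75.9° / 1.332 = 0.9699 / 1.332 = 0.7281.
θ_r = arcsin(0.7281) = 46.73°.

46.7°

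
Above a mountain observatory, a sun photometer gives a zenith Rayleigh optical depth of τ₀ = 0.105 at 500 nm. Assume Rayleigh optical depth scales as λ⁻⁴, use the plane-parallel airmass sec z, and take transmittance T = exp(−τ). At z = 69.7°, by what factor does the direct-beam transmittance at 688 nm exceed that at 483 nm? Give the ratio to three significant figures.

1.30

Airmass: sec 69.7° = 2.8824.
τ(688 nm) = 0.105 × (500/688)⁴ × 2.8824 = 0.105 × 0.2789 × 2.8824 = 0.0844.
τ(483 nm) = 0.105 × (500/483)⁴ × 2.8824 = 0.105 × 1.1484 × 2.8824 = 0.3476.
T(688)/T(483) = exp(τ_B − τ_A) = exp(0.2631) = 1.3010.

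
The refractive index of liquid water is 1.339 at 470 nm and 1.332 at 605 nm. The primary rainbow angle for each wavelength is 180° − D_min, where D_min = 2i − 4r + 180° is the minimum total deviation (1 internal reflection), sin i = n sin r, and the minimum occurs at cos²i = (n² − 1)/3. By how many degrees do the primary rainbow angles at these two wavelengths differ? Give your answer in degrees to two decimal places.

1.01°

At 470 nm (n = 1.339): cos²i = 0.26431 → i = 59.062°, r = 39.834°, D_min = 138.786°, rainbow angle = 41.214°.
At 605 nm (n = 1.332): cos²i = 0.25807 → i = 59.469°, r = 40.290°, D_min = 137.776°, rainbow angle = 42.224°.
Angular width = |41.214° − 42.224°| = 1.010°.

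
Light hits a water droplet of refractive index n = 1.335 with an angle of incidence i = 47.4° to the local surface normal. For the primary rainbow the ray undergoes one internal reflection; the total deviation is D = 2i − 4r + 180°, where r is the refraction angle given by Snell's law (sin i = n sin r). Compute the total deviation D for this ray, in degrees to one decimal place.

sin r = sin 47.4° / 1.335 = 0.7361/1.335 = 0.5514; r = 33.46°.
D = 2·47.4° − 4·33.46° + 180° = 94.80° − 133.85° + 180° = 140.95°.

141.0°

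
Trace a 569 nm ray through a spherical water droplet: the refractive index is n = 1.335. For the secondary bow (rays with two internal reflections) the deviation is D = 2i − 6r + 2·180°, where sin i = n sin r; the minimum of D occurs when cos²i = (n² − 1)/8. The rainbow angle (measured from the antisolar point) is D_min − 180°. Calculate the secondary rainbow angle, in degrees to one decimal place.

51.4°

cos²i = (1.78222 − 1)/8 = 0.09778; i = arccos(0.31269) = 71.778°.
sin r = sin 71.778°/1.335 = 0.71150; r = 45.357°.
D_min = 2·71.778° − 6·45.357° + 360° = 231.414°.
Rainbow angle = D_min − 180° = 51.414°.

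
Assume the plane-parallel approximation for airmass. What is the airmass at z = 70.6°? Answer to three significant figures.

3.01

X = sec z = 1/cos 70.6° = 1/0.3322 = 3.0106.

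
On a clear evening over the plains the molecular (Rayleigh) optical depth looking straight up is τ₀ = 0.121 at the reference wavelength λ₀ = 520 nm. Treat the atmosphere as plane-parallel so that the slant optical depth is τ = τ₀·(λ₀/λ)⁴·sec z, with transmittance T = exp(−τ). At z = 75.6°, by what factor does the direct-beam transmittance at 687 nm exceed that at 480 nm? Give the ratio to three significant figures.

1.67

Airmass: sec 75.6° = 4.0211.
τ(687 nm) = 0.121 × (520/687)⁴ × 4.0211 = 0.121 × 0.3282 × 4.0211 = 0.1597.
τ(480 nm) = 0.121 × (520/480)⁴ × 4.0211 = 0.121 × 1.3774 × 4.0211 = 0.6702.
T(687)/T(480) = exp(τ_B − τ_A) = exp(0.5105) = 1.6660.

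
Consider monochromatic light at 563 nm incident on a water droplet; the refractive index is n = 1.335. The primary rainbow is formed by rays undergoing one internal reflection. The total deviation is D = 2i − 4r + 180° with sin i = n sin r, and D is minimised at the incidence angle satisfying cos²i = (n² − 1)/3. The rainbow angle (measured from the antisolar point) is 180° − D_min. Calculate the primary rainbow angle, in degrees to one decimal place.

cos²i = (1.78222 − 1)/3 = 0.26074; i = arccos(0.51063) = 59.294°.
sin r = sin 59.294°/1.335 = 0.64405; r = 40.094°.
D_min = 2·59.294° − 4·40.094° + 180° = 138.212°.
Rainbow angle = 180° − D_min = 41.788°.

41.8°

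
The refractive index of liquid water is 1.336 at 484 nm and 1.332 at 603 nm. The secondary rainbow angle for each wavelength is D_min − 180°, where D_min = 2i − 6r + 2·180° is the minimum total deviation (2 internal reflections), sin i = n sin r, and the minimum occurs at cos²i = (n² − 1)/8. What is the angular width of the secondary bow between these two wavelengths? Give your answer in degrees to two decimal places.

At 484 nm (n = 1.336): cos²i = 0.09811 → i = 71.746°, r = 45.303°, D_min = 231.674°, rainbow angle = 51.674°.
At 603 nm (n = 1.332): cos²i = 0.09678 → i = 71.875°, r = 45.520°, D_min = 230.628°, rainbow angle = 50.628°.
Angular width = |51.674° − 50.628°| = 1.046°.

1.05°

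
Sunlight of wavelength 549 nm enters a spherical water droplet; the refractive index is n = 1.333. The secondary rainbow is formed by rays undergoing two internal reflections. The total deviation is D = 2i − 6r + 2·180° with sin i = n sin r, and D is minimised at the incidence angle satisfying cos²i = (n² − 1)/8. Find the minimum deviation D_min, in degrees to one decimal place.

230.9°

cos²i = (1.77689 − 1)/8 = 0.09711; i = arccos(0.31163) = 71.843°.
sin r = sin 71.843°/1.333 = 0.71283; r = 45.466°.
D_min = 2·71.843° − 6·45.466° + 360° = 230.891°.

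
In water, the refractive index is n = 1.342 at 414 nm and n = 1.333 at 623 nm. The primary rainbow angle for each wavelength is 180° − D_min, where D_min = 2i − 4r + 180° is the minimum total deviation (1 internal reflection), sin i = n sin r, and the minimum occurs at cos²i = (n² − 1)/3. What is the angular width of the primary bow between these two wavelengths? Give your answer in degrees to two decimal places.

1.29°

At 414 nm (n = 1.342): cos²i = 0.26699 → i = 58.888°, r = 39.641°, D_min = 139.213°, rainbow angle = 40.787°.
At 623 nm (n = 1.333): cos²i = 0.25896 → i = 59.410°, r = 40.225°, D_min = 137.922°, rainbow angle = 42.078°.
Angular width = |40.787° − 42.078°| = 1.291°.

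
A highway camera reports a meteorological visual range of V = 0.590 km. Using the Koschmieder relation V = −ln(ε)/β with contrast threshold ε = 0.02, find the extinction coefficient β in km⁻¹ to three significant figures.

β = −ln(0.02) / V = 3.912 / 0.590 = 6.6305 km⁻¹.

6.63 km⁻¹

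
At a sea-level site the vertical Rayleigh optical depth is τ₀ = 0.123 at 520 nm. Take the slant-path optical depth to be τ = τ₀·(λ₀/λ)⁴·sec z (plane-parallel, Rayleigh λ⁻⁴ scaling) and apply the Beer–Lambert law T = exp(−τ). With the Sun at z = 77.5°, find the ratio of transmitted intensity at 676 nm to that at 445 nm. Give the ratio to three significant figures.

Airmass: sec 77.5° = 4.6202.
τ(676 nm) = 0.123 × (520/676)⁴ × 4.6202 = 0.123 × 0.3501 × 4.6202 = 0.1990.
τ(445 nm) = 0.123 × (520/445)⁴ × 4.6202 = 0.123 × 1.8645 × 4.6202 = 1.0596.
T(676)/T(445) = exp(τ_B − τ_A) = exp(0.8606) = 2.3646.

2.36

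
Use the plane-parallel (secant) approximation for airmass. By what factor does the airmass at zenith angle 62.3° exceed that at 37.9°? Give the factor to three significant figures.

X(62.3°)/X(37.9°) = sec 62.3° / sec 37.9° = cos 37.9° / cos 62.3° = 0.7891/0.4648 = 1.6975.

1.70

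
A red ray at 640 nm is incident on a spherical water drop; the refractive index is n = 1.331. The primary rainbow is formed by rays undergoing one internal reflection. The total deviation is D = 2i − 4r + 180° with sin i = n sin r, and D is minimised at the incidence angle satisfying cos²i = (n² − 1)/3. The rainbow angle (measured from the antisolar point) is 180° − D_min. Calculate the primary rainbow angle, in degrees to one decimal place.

cos²i = (1.77156 − 1)/3 = 0.25719; i = arccos(0.50714) = 59.527°.
sin r = sin 59.527°/1.331 = 0.64753; r = 40.356°.
D_min = 2·59.527° − 4·40.356° + 180° = 137.630°.
Rainbow angle = 180° − D_min = 42.370°.

42.4°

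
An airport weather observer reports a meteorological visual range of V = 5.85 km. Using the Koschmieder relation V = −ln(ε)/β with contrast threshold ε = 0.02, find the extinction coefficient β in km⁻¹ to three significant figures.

0.669 km⁻¹

β = −ln(0.02) / V = 3.912 / 5.85 = 0.6687 km⁻¹.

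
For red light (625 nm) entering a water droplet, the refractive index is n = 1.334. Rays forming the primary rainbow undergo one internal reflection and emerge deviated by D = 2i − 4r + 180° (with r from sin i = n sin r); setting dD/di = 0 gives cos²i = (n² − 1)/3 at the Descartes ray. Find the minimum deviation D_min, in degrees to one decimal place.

138.1°

cos²i = (1.77956 − 1)/3 = 0.25985; i = arccos(0.50976) = 59.352°.
sin r = sin 59.352°/1.334 = 0.64492; r = 40.159°.
D_min = 2·59.352° − 4·40.159° + 180° = 138.067°.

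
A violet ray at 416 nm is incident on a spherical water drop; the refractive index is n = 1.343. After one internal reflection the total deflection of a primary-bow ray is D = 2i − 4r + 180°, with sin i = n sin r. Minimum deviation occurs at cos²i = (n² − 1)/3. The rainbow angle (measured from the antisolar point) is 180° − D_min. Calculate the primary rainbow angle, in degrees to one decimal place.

cos²i = (1.80365 − 1)/3 = 0.26788; i = arccos(0.51757) = 58.830°.
sin r = sin 58.830°/1.343 = 0.63711; r = 39.577°.
D_min = 2·58.830° − 4·39.577° + 180° = 139.354°.
Rainbow angle = 180° − D_min = 40.646°.

40.6°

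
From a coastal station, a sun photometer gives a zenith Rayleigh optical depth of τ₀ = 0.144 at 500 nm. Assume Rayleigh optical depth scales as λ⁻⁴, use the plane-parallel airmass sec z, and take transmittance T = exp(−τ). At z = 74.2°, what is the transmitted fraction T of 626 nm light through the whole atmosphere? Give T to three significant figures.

sec 74.2° = 3.6727.
τ = 0.144 × (500/626)⁴ × 3.6727 = 0.144 × 0.4070 × 3.6727 = 0.2152.
T = exp(−0.2152) = 0.8063.

0.806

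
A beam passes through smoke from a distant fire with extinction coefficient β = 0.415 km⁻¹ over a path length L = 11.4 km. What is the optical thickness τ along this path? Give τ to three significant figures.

4.73

τ = β·L = 0.415 × 11.4 = 4.7310.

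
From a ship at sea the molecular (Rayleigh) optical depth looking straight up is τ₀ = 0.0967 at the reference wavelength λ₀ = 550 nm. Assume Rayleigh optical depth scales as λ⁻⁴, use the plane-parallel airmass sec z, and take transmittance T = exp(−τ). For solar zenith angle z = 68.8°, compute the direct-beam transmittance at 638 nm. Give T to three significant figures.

sec 68.8° = 2.7653.
τ = 0.0967 × (550/638)⁴ × 2.7653 = 0.0967 × 0.5523 × 2.7653 = 0.1477.
T = exp(−0.1477) = 0.8627.

0.863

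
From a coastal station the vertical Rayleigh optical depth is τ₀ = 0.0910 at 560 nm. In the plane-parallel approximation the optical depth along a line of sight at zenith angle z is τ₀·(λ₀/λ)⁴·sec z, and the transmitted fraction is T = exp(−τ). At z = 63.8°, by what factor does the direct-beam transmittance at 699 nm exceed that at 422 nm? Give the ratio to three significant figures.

Airmass: sec 63.8° = 2.2650.
τ(699 nm) = 0.0910 × (560/699)⁴ × 2.2650 = 0.0910 × 0.4119 × 2.2650 = 0.0849.
τ(422 nm) = 0.0910 × (560/422)⁴ × 2.2650 = 0.0910 × 3.1010 × 2.2650 = 0.6392.
T(699)/T(422) = exp(τ_B − τ_A) = exp(0.5542) = 1.7406.

1.74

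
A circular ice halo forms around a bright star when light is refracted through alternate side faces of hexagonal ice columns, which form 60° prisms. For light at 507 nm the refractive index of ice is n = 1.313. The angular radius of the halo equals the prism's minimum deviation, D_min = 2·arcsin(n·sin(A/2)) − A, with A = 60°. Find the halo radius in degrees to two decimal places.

22.07°

n·sin(A/2) = 1.313 × sin 30° = 1.313 × 0.5000 = 0.6565.
D_min = 2·arcsin(0.6565) − 60° = 2 × 41.033° − 60° = 22.067°.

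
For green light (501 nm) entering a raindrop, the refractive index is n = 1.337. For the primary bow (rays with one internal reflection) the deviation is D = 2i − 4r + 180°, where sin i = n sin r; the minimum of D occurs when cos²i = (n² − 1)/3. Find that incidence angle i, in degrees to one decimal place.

cos²i = (1.337² − 1)/3 = (1.78757 − 1)/3 = 0.26252.
cos i = 0.51237, so i = 59.178°.

59.2°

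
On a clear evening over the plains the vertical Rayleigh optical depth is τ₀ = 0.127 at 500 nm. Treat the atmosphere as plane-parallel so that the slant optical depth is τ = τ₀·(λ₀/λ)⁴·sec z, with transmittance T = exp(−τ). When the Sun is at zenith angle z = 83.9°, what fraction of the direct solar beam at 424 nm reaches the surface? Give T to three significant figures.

0.0991

sec 83.9° = 9.4105.
τ = 0.127 × (500/424)⁴ × 9.4105 = 0.127 × 1.9338 × 9.4105 = 2.3112.
T = exp(−2.3112) = 0.0991.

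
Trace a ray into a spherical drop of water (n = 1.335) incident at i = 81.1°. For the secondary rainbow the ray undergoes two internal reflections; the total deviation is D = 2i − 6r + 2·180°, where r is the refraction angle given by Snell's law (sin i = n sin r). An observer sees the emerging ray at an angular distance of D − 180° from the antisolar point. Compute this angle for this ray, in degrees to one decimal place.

sin r = sin 81.1° / 1.335 = 0.9880/1.335 = 0.7400; r = 47.74°.
D = 2·81.1° − 6·47.74° + 2·180° = 162.20° − 286.41° + 360° = 235.79°.
Angle from antisolar point = D − 180° = 55.79°.

55.8°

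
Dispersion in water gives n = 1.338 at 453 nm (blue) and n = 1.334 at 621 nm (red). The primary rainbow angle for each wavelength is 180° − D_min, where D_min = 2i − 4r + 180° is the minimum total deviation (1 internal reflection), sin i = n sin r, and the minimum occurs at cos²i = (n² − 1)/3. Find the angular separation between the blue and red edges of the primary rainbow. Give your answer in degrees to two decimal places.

At 453 nm (n = 1.338): cos²i = 0.26341 → i = 59.120°, r = 39.899°, D_min = 138.643°, rainbow angle = 41.357°.
At 621 nm (n = 1.334): cos²i = 0.25985 → i = 59.352°, r = 40.159°, D_min = 138.067°, rainbow angle = 41.933°.
Angular width = |41.357° − 41.933°| = 0.576°.

0.58°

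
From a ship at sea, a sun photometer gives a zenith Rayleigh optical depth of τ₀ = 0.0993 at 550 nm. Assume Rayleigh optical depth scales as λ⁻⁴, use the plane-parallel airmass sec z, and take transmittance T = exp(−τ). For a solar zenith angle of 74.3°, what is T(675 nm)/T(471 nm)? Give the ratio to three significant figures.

1.68

Airmass: sec 74.3° = 3.6955.
τ(675 nm) = 0.0993 × (550/675)⁴ × 3.6955 = 0.0993 × 0.4408 × 3.6955 = 0.1618.
τ(471 nm) = 0.0993 × (550/471)⁴ × 3.6955 = 0.0993 × 1.8594 × 3.6955 = 0.6823.
T(675)/T(471) = exp(τ_B − τ_A) = exp(0.5206) = 1.6830.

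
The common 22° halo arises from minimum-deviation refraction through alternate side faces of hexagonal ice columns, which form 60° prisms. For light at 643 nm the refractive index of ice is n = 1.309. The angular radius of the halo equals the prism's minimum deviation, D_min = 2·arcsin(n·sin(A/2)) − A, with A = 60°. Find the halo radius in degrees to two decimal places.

n·sin(A/2) = 1.309 × sin 30° = 1.309 × 0.5000 = 0.6545.
D_min = 2·arcsin(0.6545) − 60° = 2 × 40.882° − 60° = 21.763°.

21.76°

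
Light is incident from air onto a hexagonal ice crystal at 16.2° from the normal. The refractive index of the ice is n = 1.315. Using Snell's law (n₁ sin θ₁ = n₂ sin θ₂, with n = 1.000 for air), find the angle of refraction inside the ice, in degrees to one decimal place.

12.2°

Snell: sin θ_r = sin θ_i / n = sin 16.2° / 1.315 = 0.2790 / 1.315 = 0.2122.
θ_r = arcsin(0.2122) = 12.25°.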